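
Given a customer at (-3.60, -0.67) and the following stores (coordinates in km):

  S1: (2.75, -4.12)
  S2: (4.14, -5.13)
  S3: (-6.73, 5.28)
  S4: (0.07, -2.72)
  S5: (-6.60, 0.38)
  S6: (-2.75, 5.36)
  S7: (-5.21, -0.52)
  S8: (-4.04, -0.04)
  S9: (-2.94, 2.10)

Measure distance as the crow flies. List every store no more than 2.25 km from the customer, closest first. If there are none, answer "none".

S8, S7

Distances from (-3.60, -0.67):
S1: 7.23 km
S2: 8.93 km
S3: 6.72 km
S4: 4.20 km
S5: 3.18 km
S6: 6.09 km
S7: 1.62 km
S8: 0.77 km
S9: 2.85 km
Threshold 2.25 km: S8 (0.77 km), S7 (1.62 km) are within range.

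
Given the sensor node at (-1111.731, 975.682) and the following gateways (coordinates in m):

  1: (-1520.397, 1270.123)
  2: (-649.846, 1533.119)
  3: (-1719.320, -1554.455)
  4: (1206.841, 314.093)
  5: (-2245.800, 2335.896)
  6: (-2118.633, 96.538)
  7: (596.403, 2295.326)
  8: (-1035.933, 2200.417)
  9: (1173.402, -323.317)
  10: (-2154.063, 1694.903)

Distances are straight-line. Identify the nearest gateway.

1

Distances from (-1111.731, 975.682):
1: 503.690 m
2: 723.929 m
3: 2602.068 m
4: 2411.115 m
5: 1770.959 m
6: 1336.692 m
7: 2158.514 m
8: 1227.078 m
9: 2628.542 m
10: 1266.387 m
Minimum: 1 at 503.690 m.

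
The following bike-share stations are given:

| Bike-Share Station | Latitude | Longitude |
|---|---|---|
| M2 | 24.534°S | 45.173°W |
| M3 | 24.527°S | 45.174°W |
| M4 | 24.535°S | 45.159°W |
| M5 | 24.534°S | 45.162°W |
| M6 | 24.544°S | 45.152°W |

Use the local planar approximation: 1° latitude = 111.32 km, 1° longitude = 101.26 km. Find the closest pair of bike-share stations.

Pairwise distances:
M2–M3: 0.786 km
M2–M4: 1.422 km
M2–M5: 1.114 km
M2–M6: 2.400 km
M3–M4: 1.761 km
M3–M5: 1.444 km
M3–M6: 2.923 km
M4–M5: 0.324 km
M4–M6: 1.227 km
M5–M6: 1.505 km
Closest pair: M4–M5 at 0.324 km.

M4 and M5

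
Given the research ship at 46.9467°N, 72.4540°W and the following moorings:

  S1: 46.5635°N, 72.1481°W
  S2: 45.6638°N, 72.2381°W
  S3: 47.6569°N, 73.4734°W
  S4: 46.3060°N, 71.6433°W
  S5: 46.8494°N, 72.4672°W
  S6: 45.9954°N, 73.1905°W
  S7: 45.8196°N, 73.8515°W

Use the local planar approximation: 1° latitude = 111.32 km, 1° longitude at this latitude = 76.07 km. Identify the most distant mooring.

Distances from 46.9467°N, 72.4540°W:
S1: √((-0.3832·111.32)² + (0.3059·76.07)²) = √(1819.689948 + 541.484197) = 48.5919 km
S2: √((-1.2829·111.32)² + (0.2159·76.07)²) = √(20395.389591 + 269.731779) = 143.7537 km
S3: √((0.7102·111.32)² + (-1.0194·76.07)²) = √(6250.398848 + 6013.344584) = 110.7418 km
S4: √((-0.6407·111.32)² + (0.8107·76.07)²) = √(5086.930959 + 3803.182610) = 94.2874 km
S5: √((-0.0973·111.32)² + (-0.0132·76.07)²) = √(117.320006 + 1.008265) = 10.8779 km
S6: √((-0.9513·111.32)² + (-0.7365·76.07)²) = √(11214.538050 + 3138.862813) = 119.8057 km
S7: √((-1.1271·111.32)² + (-1.3975·76.07)²) = √(15742.412747 + 11301.353656) = 164.4499 km
Maximum: S7 at 164.4499 km.

S7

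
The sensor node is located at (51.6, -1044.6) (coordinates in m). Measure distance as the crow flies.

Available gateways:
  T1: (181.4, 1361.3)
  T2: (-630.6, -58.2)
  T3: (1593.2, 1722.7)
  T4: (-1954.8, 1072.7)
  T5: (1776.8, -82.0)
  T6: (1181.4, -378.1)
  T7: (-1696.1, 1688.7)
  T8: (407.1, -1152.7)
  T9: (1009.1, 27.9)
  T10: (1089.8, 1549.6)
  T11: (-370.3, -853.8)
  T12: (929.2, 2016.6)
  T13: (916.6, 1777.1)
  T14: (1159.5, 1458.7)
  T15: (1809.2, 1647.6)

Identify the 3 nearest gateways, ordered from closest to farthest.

Distances from (51.6, -1044.6):
T1: √((129.8)² + (2405.9)²) = √(16848.040 + 5788354.810) = 2409.4 m
T2: √((-682.2)² + (986.4)²) = √(465396.840 + 972984.960) = 1199.3 m
T3: √((1541.6)² + (2767.3)²) = √(2376530.560 + 7657949.290) = 3167.7 m
T4: √((-2006.4)² + (2117.3)²) = √(4025640.960 + 4482959.290) = 2917.0 m
T5: √((1725.2)² + (962.6)²) = √(2976315.040 + 926598.760) = 1975.6 m
T6: √((1129.8)² + (666.5)²) = √(1276448.040 + 444222.250) = 1311.7 m
T7: √((-1747.7)² + (2733.3)²) = √(3054455.290 + 7470928.890) = 3244.3 m
T8: √((355.5)² + (-108.1)²) = √(126380.250 + 11685.610) = 371.6 m
T9: √((957.5)² + (1072.5)²) = √(916806.250 + 1150256.250) = 1437.7 m
T10: √((1038.2)² + (2594.2)²) = √(1077859.240 + 6729873.640) = 2794.2 m
T11: √((-421.9)² + (190.8)²) = √(177999.610 + 36404.640) = 463.0 m
T12: √((877.6)² + (3061.2)²) = √(770181.760 + 9370945.440) = 3184.5 m
T13: √((865.0)² + (2821.7)²) = √(748225.000 + 7961990.890) = 2951.3 m
T14: √((1107.9)² + (2503.3)²) = √(1227442.410 + 6266510.890) = 2737.5 m
T15: √((1757.6)² + (2692.2)²) = √(3089157.760 + 7247940.840) = 3215.1 m
Sorted: T8 (371.6 m) < T11 (463.0 m) < T2 (1199.3 m) < T6 (1311.7 m) < T9 (1437.7 m) < …

T8, T11, T2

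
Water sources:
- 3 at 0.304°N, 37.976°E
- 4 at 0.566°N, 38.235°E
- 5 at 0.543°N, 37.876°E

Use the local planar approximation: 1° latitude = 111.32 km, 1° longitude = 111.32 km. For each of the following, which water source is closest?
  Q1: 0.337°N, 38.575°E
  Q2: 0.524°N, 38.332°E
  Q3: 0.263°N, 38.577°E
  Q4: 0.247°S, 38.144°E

Q1 at 0.337°N, 38.575°E:
  3: √((-0.033·111.32)² + (-0.599·111.32)²) = √(13.49504 + 4446.31309) = 66.782 km
  4: √((0.229·111.32)² + (-0.340·111.32)²) = √(649.85634 + 1432.53166) = 45.633 km
  5: √((0.206·111.32)² + (-0.699·111.32)²) = √(525.87295 + 6054.81317) = 81.121 km
  → nearest: 4 (45.633 km)
Q2 at 0.524°N, 38.332°E:
  3: √((-0.220·111.32)² + (-0.356·111.32)²) = √(599.77969 + 1570.53056) = 46.587 km
  4: √((0.042·111.32)² + (-0.097·111.32)²) = √(21.85974 + 116.59767) = 11.767 km
  5: √((0.019·111.32)² + (-0.456·111.32)²) = √(4.47356 + 2576.77252) = 50.806 km
  → nearest: 4 (11.767 km)
Q3 at 0.263°N, 38.577°E:
  3: √((0.041·111.32)² + (-0.601·111.32)²) = √(20.83119 + 4476.05423) = 67.059 km
  4: √((0.303·111.32)² + (-0.342·111.32)²) = √(1137.71020 + 1449.43454) = 50.864 km
  5: √((0.280·111.32)² + (-0.701·111.32)²) = √(971.54396 + 6089.51117) = 84.030 km
  → nearest: 4 (50.864 km)
Q4 at 0.247°S, 38.144°E:
  3: √((0.551·111.32)² + (-0.168·111.32)²) = √(3762.26682 + 349.75583) = 64.125 km
  4: √((0.813·111.32)² + (0.091·111.32)²) = √(8190.82197 + 102.61933) = 91.068 km
  5: √((0.790·111.32)² + (-0.268·111.32)²) = √(7733.93607 + 890.05324) = 92.865 km
  → nearest: 3 (64.125 km)

Q1→4; Q2→4; Q3→4; Q4→3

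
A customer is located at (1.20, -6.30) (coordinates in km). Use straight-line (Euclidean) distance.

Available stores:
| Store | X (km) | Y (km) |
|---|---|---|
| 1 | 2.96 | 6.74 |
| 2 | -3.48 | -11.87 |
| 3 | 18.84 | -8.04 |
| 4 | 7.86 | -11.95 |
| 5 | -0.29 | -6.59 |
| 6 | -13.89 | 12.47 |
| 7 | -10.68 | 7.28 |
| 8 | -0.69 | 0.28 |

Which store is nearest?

5

Distances from (1.20, -6.30):
1: √((1.76)² + (13.04)²) = √(3.0976 + 170.0416) = 13.16 km
2: √((-4.68)² + (-5.57)²) = √(21.9024 + 31.0249) = 7.28 km
3: √((17.64)² + (-1.74)²) = √(311.1696 + 3.0276) = 17.73 km
4: √((6.66)² + (-5.65)²) = √(44.3556 + 31.9225) = 8.73 km
5: √((-1.49)² + (-0.29)²) = √(2.2201 + 0.0841) = 1.52 km
6: √((-15.09)² + (18.77)²) = √(227.7081 + 352.3129) = 24.08 km
7: √((-11.88)² + (13.58)²) = √(141.1344 + 184.4164) = 18.04 km
8: √((-1.89)² + (6.58)²) = √(3.5721 + 43.2964) = 6.85 km
Minimum: 5 at 1.52 km.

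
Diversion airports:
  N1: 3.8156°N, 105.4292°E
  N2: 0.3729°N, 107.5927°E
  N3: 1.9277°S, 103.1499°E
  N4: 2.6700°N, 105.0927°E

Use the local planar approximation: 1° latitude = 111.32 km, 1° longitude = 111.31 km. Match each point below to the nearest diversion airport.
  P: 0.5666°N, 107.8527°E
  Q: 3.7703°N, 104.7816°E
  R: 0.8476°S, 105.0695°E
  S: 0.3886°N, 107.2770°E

P at 0.5666°N, 107.8527°E:
  N1: 451.2004 km
  N2: 36.0903 km
  N3: 592.5517 km
  N4: 386.2744 km
  → nearest: N2 (36.0903 km)
Q at 3.7703°N, 104.7816°E:
  N1: 72.2605 km
  N2: 490.8592 km
  N3: 659.7922 km
  N4: 127.2863 km
  → nearest: N1 (72.2605 km)
R at 0.8476°S, 105.0695°E:
  N1: 520.6492 km
  N2: 311.9943 km
  N3: 245.1775 km
  N4: 391.5877 km
  → nearest: N3 (245.1775 km)
S at 0.3886°N, 107.2770°E:
  N1: 433.4064 km
  N2: 35.1840 km
  N3: 526.8052 km
  N4: 351.5861 km
  → nearest: N2 (35.1840 km)

P→N2; Q→N1; R→N3; S→N2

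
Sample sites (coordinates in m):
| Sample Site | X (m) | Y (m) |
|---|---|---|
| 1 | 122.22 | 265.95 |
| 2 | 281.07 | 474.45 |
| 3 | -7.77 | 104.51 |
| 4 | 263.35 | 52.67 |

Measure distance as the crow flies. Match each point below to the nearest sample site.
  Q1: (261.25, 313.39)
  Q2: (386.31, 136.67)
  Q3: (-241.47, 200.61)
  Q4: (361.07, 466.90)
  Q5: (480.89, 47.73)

Q1 at (261.25, 313.39):
  1: √((-139.03)² + (-47.44)²) = √(19329.3409 + 2250.5536) = 146.90 m
  2: √((19.82)² + (161.06)²) = √(392.8324 + 25940.3236) = 162.27 m
  3: √((-269.02)² + (-208.88)²) = √(72371.7604 + 43630.8544) = 340.59 m
  4: √((2.10)² + (-260.72)²) = √(4.4100 + 67974.9184) = 260.73 m
  → nearest: 1 (146.90 m)
Q2 at (386.31, 136.67):
  1: √((-264.09)² + (129.28)²) = √(69743.5281 + 16713.3184) = 294.04 m
  2: √((-105.24)² + (337.78)²) = √(11075.4576 + 114095.3284) = 353.79 m
  3: √((-394.08)² + (-32.16)²) = √(155299.0464 + 1034.2656) = 395.39 m
  4: √((-122.96)² + (-84.00)²) = √(15119.1616 + 7056.0000) = 148.91 m
  → nearest: 4 (148.91 m)
Q3 at (-241.47, 200.61):
  1: √((363.69)² + (65.34)²) = √(132270.4161 + 4269.3156) = 369.51 m
  2: √((522.54)² + (273.84)²) = √(273048.0516 + 74988.3456) = 589.95 m
  3: √((233.70)² + (-96.10)²) = √(54615.6900 + 9235.2100) = 252.69 m
  4: √((504.82)² + (-147.94)²) = √(254843.2324 + 21886.2436) = 526.05 m
  → nearest: 3 (252.69 m)
Q4 at (361.07, 466.90):
  1: √((-238.85)² + (-200.95)²) = √(57049.3225 + 40380.9025) = 312.14 m
  2: √((-80.00)² + (7.55)²) = √(6400.0000 + 57.0025) = 80.36 m
  3: √((-368.84)² + (-362.39)²) = √(136042.9456 + 131326.5121) = 517.08 m
  4: √((-97.72)² + (-414.23)²) = √(9549.1984 + 171586.4929) = 425.60 m
  → nearest: 2 (80.36 m)
Q5 at (480.89, 47.73):
  1: √((-358.67)² + (218.22)²) = √(128644.1689 + 47619.9684) = 419.84 m
  2: √((-199.82)² + (426.72)²) = √(39928.0324 + 182089.9584) = 471.19 m
  3: √((-488.66)² + (56.78)²) = √(238788.5956 + 3223.9684) = 491.95 m
  4: √((-217.54)² + (4.94)²) = √(47323.6516 + 24.4036) = 217.60 m
  → nearest: 4 (217.60 m)

Q1→1; Q2→4; Q3→3; Q4→2; Q5→4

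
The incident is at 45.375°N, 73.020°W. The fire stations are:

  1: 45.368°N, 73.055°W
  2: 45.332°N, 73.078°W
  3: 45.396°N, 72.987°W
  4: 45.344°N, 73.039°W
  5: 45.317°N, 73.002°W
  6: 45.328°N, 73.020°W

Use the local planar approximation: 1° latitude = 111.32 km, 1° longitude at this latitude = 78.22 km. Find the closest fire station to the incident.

Distances from 45.375°N, 73.020°W:
1: 2.846 km
2: 6.595 km
3: 3.483 km
4: 3.757 km
5: 6.608 km
6: 5.232 km
Minimum: 1 at 2.846 km.

1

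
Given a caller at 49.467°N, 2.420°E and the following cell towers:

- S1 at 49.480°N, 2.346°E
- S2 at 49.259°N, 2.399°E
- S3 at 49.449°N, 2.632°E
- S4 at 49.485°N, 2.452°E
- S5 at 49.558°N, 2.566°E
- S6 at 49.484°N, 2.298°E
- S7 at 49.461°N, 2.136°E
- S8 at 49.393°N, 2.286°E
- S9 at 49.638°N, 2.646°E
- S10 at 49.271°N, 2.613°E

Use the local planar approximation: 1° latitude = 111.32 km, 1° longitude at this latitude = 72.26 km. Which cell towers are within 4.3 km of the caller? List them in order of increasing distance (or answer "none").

Distances from 49.467°N, 2.420°E:
S1: √((0.013·111.32)² + (-0.074·72.26)²) = √(2.09427 + 28.59298) = 5.540 km
S2: √((-0.208·111.32)² + (-0.021·72.26)²) = √(536.13365 + 2.30268) = 23.204 km
S3: √((-0.018·111.32)² + (0.212·72.26)²) = √(4.01505 + 234.67544) = 15.450 km
S4: √((0.018·111.32)² + (0.032·72.26)²) = √(4.01505 + 5.34682) = 3.060 km
S5: √((0.091·111.32)² + (0.146·72.26)²) = √(102.61933 + 111.30166) = 14.626 km
S6: √((0.017·111.32)² + (-0.122·72.26)²) = √(3.58133 + 77.71692) = 9.017 km
S7: √((-0.006·111.32)² + (-0.284·72.26)²) = √(0.44612 + 421.14592) = 20.533 km
S8: √((-0.074·111.32)² + (-0.134·72.26)²) = √(67.85937 + 93.75739) = 12.713 km
S9: √((0.171·111.32)² + (0.226·72.26)²) = √(362.35864 + 266.69372) = 25.081 km
S10: √((-0.196·111.32)² + (0.193·72.26)²) = √(476.05654 + 194.49594) = 25.895 km
Threshold 4.3 km: S4 (3.060 km) is within range.

S4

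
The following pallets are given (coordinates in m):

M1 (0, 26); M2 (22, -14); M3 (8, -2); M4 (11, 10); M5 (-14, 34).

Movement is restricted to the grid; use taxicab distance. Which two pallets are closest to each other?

M3 and M4

Pairwise distances:
M1–M2: |22| + |-40| = 22 + 40 = 62 m
M1–M3: |8| + |-28| = 8 + 28 = 36 m
M1–M4: |11| + |-16| = 11 + 16 = 27 m
M1–M5: |-14| + |8| = 14 + 8 = 22 m
M2–M3: |-14| + |12| = 14 + 12 = 26 m
M2–M4: |-11| + |24| = 11 + 24 = 35 m
M2–M5: |-36| + |48| = 36 + 48 = 84 m
M3–M4: |3| + |12| = 3 + 12 = 15 m
M3–M5: |-22| + |36| = 22 + 36 = 58 m
M4–M5: |-25| + |24| = 25 + 24 = 49 m
Closest pair: M3–M4 at 15 m.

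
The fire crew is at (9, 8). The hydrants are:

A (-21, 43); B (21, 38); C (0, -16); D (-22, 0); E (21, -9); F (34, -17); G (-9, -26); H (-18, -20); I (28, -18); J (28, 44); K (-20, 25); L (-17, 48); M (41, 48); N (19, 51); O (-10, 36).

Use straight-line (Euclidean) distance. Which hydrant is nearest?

Distances from (9, 8):
A: √((-30)² + (35)²) = √(900.000 + 1225.000) = 46.1
B: √((12)² + (30)²) = √(144.000 + 900.000) = 32.3
C: √((-9)² + (-24)²) = √(81.000 + 576.000) = 25.6
D: √((-31)² + (-8)²) = √(961.000 + 64.000) = 32.0
E: √((12)² + (-17)²) = √(144.000 + 289.000) = 20.8
F: √((25)² + (-25)²) = √(625.000 + 625.000) = 35.4
G: √((-18)² + (-34)²) = √(324.000 + 1156.000) = 38.5
H: √((-27)² + (-28)²) = √(729.000 + 784.000) = 38.9
I: √((19)² + (-26)²) = √(361.000 + 676.000) = 32.2
J: √((19)² + (36)²) = √(361.000 + 1296.000) = 40.7
K: √((-29)² + (17)²) = √(841.000 + 289.000) = 33.6
L: √((-26)² + (40)²) = √(676.000 + 1600.000) = 47.7
M: √((32)² + (40)²) = √(1024.000 + 1600.000) = 51.2
N: √((10)² + (43)²) = √(100.000 + 1849.000) = 44.1
O: √((-19)² + (28)²) = √(361.000 + 784.000) = 33.8
Minimum: E at 20.8.

E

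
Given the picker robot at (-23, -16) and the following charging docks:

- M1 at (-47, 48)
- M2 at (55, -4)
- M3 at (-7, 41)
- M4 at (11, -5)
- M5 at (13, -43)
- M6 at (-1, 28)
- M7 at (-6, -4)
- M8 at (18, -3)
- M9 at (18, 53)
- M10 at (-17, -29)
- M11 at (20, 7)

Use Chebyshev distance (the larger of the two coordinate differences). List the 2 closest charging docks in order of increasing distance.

Distances from (-23, -16):
M1: 64
M2: 78
M3: 57
M4: 34
M5: 36
M6: 44
M7: 17
M8: 41
M9: 69
M10: 13
M11: 43
Sorted: M10 (13) < M7 (17) < M4 (34) < M5 (36) < …

M10, M7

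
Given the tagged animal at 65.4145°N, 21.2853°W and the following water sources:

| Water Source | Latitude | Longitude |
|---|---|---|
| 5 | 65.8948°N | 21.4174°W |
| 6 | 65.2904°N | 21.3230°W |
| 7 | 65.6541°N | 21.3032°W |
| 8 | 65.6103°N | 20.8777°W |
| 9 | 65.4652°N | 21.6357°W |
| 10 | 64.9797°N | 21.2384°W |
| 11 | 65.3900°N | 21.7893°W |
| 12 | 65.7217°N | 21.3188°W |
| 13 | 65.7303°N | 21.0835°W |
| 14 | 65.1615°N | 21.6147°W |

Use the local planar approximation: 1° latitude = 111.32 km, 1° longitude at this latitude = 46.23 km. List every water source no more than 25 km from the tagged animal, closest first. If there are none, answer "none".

6, 9, 11

Distances from 65.4145°N, 21.2853°W:
5: √((0.4803·111.32)² + (-0.1321·46.23)²) = √(2858.719661 + 37.295241) = 53.8146 km
6: √((-0.1241·111.32)² + (-0.0377·46.23)²) = √(190.849031 + 3.037599) = 13.9243 km
7: √((0.2396·111.32)² + (-0.0179·46.23)²) = √(711.410094 + 0.684784) = 26.6851 km
8: √((0.1958·111.32)² + (0.4076·46.23)²) = √(475.085494 + 355.071764) = 28.8124 km
9: √((0.0507·111.32)² + (-0.3504·46.23)²) = √(31.853878 + 262.407342) = 17.1540 km
10: √((-0.4348·111.32)² + (0.0469·46.23)²) = √(2342.747409 + 4.701035) = 48.4505 km
11: √((-0.0245·111.32)² + (-0.5040·46.23)²) = √(7.438383 + 542.886272) = 23.4590 km
12: √((0.3072·111.32)² + (-0.0335·46.23)²) = √(1169.469280 + 2.398487) = 34.2326 km
13: √((0.3158·111.32)² + (0.2018·46.23)²) = √(1235.863900 + 87.034234) = 36.3717 km
14: √((-0.2530·111.32)² + (-0.3294·46.23)²) = √(793.208643 + 231.896918) = 32.0173 km
Threshold 25 km: 6 (13.9243 km), 9 (17.1540 km), 11 (23.4590 km) are within range.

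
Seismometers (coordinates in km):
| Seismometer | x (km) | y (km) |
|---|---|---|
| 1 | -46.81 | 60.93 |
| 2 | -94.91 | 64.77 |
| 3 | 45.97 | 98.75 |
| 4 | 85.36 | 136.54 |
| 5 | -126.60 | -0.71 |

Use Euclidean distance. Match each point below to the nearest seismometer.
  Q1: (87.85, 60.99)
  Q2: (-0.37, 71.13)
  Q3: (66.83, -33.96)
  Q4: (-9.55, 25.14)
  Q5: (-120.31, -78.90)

Q1→3; Q2→1; Q3→3; Q4→1; Q5→5

Q1 at (87.85, 60.99):
  1: √((-134.66)² + (-0.06)²) = √(18133.3156 + 0.0036) = 134.66 km
  2: √((-182.76)² + (3.78)²) = √(33401.2176 + 14.2884) = 182.80 km
  3: √((-41.88)² + (37.76)²) = √(1753.9344 + 1425.8176) = 56.39 km
  4: √((-2.49)² + (75.55)²) = √(6.2001 + 5707.8025) = 75.59 km
  5: √((-214.45)² + (-61.70)²) = √(45988.8025 + 3806.8900) = 223.15 km
  → nearest: 3 (56.39 km)
Q2 at (-0.37, 71.13):
  1: √((-46.44)² + (-10.20)²) = √(2156.6736 + 104.0400) = 47.55 km
  2: √((-94.54)² + (-6.36)²) = √(8937.8116 + 40.4496) = 94.75 km
  3: √((46.34)² + (27.62)²) = √(2147.3956 + 762.8644) = 53.95 km
  4: √((85.73)² + (65.41)²) = √(7349.6329 + 4278.4681) = 107.83 km
  5: √((-126.23)² + (-71.84)²) = √(15934.0129 + 5160.9856) = 145.24 km
  → nearest: 1 (47.55 km)
Q3 at (66.83, -33.96):
  1: √((-113.64)² + (94.89)²) = √(12914.0496 + 9004.1121) = 148.05 km
  2: √((-161.74)² + (98.73)²) = √(26159.8276 + 9747.6129) = 189.49 km
  3: √((-20.86)² + (132.71)²) = √(435.1396 + 17611.9441) = 134.34 km
  4: √((18.53)² + (170.50)²) = √(343.3609 + 29070.2500) = 171.50 km
  5: √((-193.43)² + (33.25)²) = √(37415.1649 + 1105.5625) = 196.27 km
  → nearest: 3 (134.34 km)
Q4 at (-9.55, 25.14):
  1: √((-37.26)² + (35.79)²) = √(1388.3076 + 1280.9241) = 51.66 km
  2: √((-85.36)² + (39.63)²) = √(7286.3296 + 1570.5369) = 94.11 km
  3: √((55.52)² + (73.61)²) = √(3082.4704 + 5418.4321) = 92.20 km
  4: √((94.91)² + (111.40)²) = √(9007.9081 + 12409.9600) = 146.35 km
  5: √((-117.05)² + (-25.85)²) = √(13700.7025 + 668.2225) = 119.87 km
  → nearest: 1 (51.66 km)
Q5 at (-120.31, -78.90):
  1: √((73.50)² + (139.83)²) = √(5402.2500 + 19552.4289) = 157.97 km
  2: √((25.40)² + (143.67)²) = √(645.1600 + 20641.0689) = 145.90 km
  3: √((166.28)² + (177.65)²) = √(27649.0384 + 31559.5225) = 243.33 km
  4: √((205.67)² + (215.44)²) = √(42300.1489 + 46414.3936) = 297.85 km
  5: √((-6.29)² + (78.19)²) = √(39.5641 + 6113.6761) = 78.44 km
  → nearest: 5 (78.44 km)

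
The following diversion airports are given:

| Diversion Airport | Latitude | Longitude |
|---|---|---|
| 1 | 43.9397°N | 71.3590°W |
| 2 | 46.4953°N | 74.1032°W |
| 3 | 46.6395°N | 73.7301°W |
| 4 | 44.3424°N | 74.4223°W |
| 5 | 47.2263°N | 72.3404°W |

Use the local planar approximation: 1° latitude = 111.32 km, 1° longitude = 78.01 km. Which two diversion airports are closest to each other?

Pairwise distances:
1–2: √((2.5556·111.32)² + (-2.7442·78.01)²) = √(80934.214161 + 45828.123607) = 356.0370 km
1–3: √((2.6998·111.32)² + (-2.3711·78.01)²) = √(90325.335078 + 34213.720000) = 352.9009 km
1–4: √((0.4027·111.32)² + (-3.0633·78.01)²) = √(2009.600150 + 57105.720796) = 243.1364 km
1–5: √((3.2866·111.32)² + (-0.9814·78.01)²) = √(133856.694795 + 5861.282625) = 373.7887 km
2–3: √((0.1442·111.32)² + (0.3731·78.01)²) = √(257.677748 + 847.131935) = 33.2387 km
2–4: √((-2.1529·111.32)² + (-0.3191·78.01)²) = √(57437.312478 + 619.661001) = 240.9501 km
2–5: √((0.7310·111.32)² + (1.7628·78.01)²) = √(6621.877605 + 18910.657957) = 159.7890 km
3–4: √((-2.2971·111.32)² + (-0.6922·78.01)²) = √(65389.226334 + 2915.840378) = 261.3524 km
3–5: √((0.5868·111.32)² + (1.3897·78.01)²) = √(4267.038935 + 11752.835860) = 126.5696 km
4–5: √((2.8839·111.32)² + (2.0819·78.01)²) = √(103063.951494 + 26376.689453) = 359.7786 km
Closest pair: 2–3 at 33.2387 km.

2 and 3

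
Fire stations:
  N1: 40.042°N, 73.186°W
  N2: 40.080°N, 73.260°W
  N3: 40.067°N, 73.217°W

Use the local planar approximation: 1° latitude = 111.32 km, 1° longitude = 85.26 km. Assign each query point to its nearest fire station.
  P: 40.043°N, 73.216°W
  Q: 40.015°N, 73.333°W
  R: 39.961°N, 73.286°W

P at 40.043°N, 73.216°W:
  N1: 2.560 km
  N2: 5.571 km
  N3: 2.673 km
  → nearest: N1 (2.560 km)
Q at 40.015°N, 73.333°W:
  N1: 12.889 km
  N2: 9.544 km
  N3: 11.460 km
  → nearest: N2 (9.544 km)
R at 39.961°N, 73.286°W:
  N1: 12.410 km
  N2: 13.431 km
  N3: 13.185 km
  → nearest: N1 (12.410 km)

P→N1; Q→N2; R→N1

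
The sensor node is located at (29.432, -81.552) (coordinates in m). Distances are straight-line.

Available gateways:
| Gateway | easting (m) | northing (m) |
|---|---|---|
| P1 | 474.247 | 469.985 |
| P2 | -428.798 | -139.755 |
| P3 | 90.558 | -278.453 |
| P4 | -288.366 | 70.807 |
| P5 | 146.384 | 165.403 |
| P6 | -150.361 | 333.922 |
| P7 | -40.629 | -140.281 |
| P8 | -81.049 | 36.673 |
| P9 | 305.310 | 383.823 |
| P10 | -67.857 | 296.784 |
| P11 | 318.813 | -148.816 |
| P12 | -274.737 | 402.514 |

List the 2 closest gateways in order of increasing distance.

P7, P8

Distances from (29.432, -81.552):
P1: 708.557 m
P2: 461.912 m
P3: 206.171 m
P4: 352.433 m
P5: 273.248 m
P6: 452.708 m
P7: 91.420 m
P8: 161.812 m
P9: 541.001 m
P10: 390.645 m
P11: 297.096 m
P12: 571.698 m
Sorted: P7 (91.420 m) < P8 (161.812 m) < P3 (206.171 m) < P5 (273.248 m) < …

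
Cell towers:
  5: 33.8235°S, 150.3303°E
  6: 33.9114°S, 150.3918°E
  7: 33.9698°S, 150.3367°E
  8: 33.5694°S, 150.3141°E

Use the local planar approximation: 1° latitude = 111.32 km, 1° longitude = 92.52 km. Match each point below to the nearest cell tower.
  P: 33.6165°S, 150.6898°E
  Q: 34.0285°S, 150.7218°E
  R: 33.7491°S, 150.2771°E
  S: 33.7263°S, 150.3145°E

P at 33.6165°S, 150.6898°E:
  5: 40.4633 km
  6: 42.8702 km
  7: 51.1278 km
  8: 35.1530 km
  → nearest: 8 (35.1530 km)
Q at 34.0285°S, 150.7218°E:
  5: 42.8110 km
  6: 33.1980 km
  7: 36.2237 km
  8: 63.5197 km
  → nearest: 6 (33.1980 km)
R at 33.7491°S, 150.2771°E:
  5: 9.6344 km
  6: 20.9533 km
  7: 25.1795 km
  8: 20.2950 km
  → nearest: 5 (9.6344 km)
S at 33.7263°S, 150.3145°E:
  5: 10.9186 km
  6: 21.8112 km
  7: 27.1841 km
  8: 17.4661 km
  → nearest: 5 (10.9186 km)

P→8; Q→6; R→5; S→5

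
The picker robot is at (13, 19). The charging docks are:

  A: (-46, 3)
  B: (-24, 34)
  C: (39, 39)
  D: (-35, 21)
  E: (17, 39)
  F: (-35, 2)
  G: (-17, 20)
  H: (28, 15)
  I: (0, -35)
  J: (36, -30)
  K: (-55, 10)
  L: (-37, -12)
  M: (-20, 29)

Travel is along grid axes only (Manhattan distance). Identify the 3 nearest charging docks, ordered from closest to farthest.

Distances from (13, 19):
A: 75
B: 52
C: 46
D: 50
E: 24
F: 65
G: 31
H: 19
I: 67
J: 72
K: 77
L: 81
M: 43
Sorted: H (19) < E (24) < G (31) < M (43) < C (46) < …

H, E, G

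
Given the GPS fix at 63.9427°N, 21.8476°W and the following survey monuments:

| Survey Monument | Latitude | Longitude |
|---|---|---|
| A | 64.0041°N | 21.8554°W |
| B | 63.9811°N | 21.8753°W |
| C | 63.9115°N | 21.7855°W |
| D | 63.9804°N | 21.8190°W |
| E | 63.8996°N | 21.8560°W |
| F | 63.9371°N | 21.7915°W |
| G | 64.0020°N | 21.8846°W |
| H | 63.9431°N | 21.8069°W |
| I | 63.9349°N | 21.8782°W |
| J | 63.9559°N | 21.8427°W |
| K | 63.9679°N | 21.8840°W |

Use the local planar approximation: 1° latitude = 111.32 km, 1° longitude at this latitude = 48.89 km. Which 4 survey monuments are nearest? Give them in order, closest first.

Distances from 63.9427°N, 21.8476°W:
A: √((0.0614·111.32)² + (-0.0078·48.89)²) = √(46.717881 + 0.145422) = 6.8457 km
B: √((0.0384·111.32)² + (-0.0277·48.89)²) = √(18.272957 + 1.834001) = 4.4841 km
C: √((-0.0312·111.32)² + (0.0621·48.89)²) = √(12.063007 + 9.217715) = 4.6131 km
D: √((0.0377·111.32)² + (0.0286·48.89)²) = √(17.612828 + 1.955114) = 4.4236 km
E: √((-0.0431·111.32)² + (-0.0084·48.89)²) = √(23.019768 + 0.168655) = 4.8154 km
F: √((-0.0056·111.32)² + (0.0561·48.89)²) = √(0.388618 + 7.522562) = 2.8127 km
G: √((0.0593·111.32)² + (-0.0370·48.89)²) = √(43.576845 + 3.272228) = 6.8446 km
H: √((0.0004·111.32)² + (0.0407·48.89)²) = √(0.001983 + 3.959396) = 1.9903 km
I: √((-0.0078·111.32)² + (-0.0306·48.89)²) = √(0.753938 + 2.238118) = 1.7298 km
J: √((0.0132·111.32)² + (0.0049·48.89)²) = √(2.159207 + 0.057389) = 1.4888 km
K: √((0.0252·111.32)² + (-0.0364·48.89)²) = √(7.869506 + 3.166962) = 3.3221 km
Sorted: J (1.4888 km) < I (1.7298 km) < H (1.9903 km) < F (2.8127 km) < K (3.3221 km) < D (4.4236 km) < …

J, I, H, F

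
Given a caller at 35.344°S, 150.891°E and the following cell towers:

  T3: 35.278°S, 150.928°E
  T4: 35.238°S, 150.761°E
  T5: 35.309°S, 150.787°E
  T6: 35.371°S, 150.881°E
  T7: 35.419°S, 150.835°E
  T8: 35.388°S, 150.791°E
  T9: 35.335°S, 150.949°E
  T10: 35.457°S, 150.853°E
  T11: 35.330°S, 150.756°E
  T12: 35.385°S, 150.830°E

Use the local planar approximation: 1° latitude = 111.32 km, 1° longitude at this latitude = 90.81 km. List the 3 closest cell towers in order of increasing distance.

T6, T9, T12

Distances from 35.344°S, 150.891°E:
T3: √((0.066·111.32)² + (0.037·90.81)²) = √(53.98017 + 11.28940) = 8.079 km
T4: √((0.106·111.32)² + (-0.130·90.81)²) = √(139.23811 + 139.36511) = 16.691 km
T5: √((0.035·111.32)² + (-0.104·90.81)²) = √(15.18037 + 89.19367) = 10.216 km
T6: √((-0.027·111.32)² + (-0.010·90.81)²) = √(9.03387 + 0.82465) = 3.140 km
T7: √((-0.075·111.32)² + (-0.056·90.81)²) = √(69.70580 + 25.86089) = 9.776 km
T8: √((-0.044·111.32)² + (-0.100·90.81)²) = √(23.99119 + 82.46456) = 10.318 km
T9: √((0.009·111.32)² + (0.058·90.81)²) = √(1.00376 + 27.74108) = 5.361 km
T10: √((-0.113·111.32)² + (-0.038·90.81)²) = √(158.23527 + 11.90788) = 13.044 km
T11: √((0.014·111.32)² + (-0.135·90.81)²) = √(2.42886 + 150.29166) = 12.358 km
T12: √((-0.041·111.32)² + (-0.061·90.81)²) = √(20.83119 + 30.68506) = 7.177 km
Sorted: T6 (3.140 km) < T9 (5.361 km) < T12 (7.177 km) < T3 (8.079 km) < T7 (9.776 km) < …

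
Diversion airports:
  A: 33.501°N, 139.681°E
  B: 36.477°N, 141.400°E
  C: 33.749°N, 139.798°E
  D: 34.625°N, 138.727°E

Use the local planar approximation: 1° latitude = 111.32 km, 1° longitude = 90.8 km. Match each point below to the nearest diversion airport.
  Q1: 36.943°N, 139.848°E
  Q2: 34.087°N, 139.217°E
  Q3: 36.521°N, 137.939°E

Q1→B; Q2→C; Q3→D

Q1 at 36.943°N, 139.848°E:
  A: √((-3.442·111.32)² + (-0.167·90.8)²) = √(146814.22175 + 229.93476) = 383.463 km
  B: √((-0.466·111.32)² + (1.552·90.8)²) = √(2691.02808 + 19858.89735) = 150.166 km
  C: √((-3.194·111.32)² + (-0.050·90.8)²) = √(126420.12602 + 20.61160) = 355.585 km
  D: √((-2.318·111.32)² + (-1.121·90.8)²) = √(66584.51774 + 10360.55265) = 277.390 km
  → nearest: B (150.166 km)
Q2 at 34.087°N, 139.217°E:
  A: √((-0.586·111.32)² + (0.464·90.8)²) = √(4255.41213 + 1775.03801) = 77.656 km
  B: √((2.390·111.32)² + (2.183·90.8)²) = √(70785.15660 + 39289.74123) = 331.775 km
  C: √((-0.338·111.32)² + (0.581·90.8)²) = √(1415.72792 + 2783.06892) = 64.798 km
  D: √((0.538·111.32)² + (-0.490·90.8)²) = √(3586.83126 + 1979.53806) = 74.608 km
  → nearest: C (64.798 km)
Q3 at 36.521°N, 137.939°E:
  A: √((-3.020·111.32)² + (1.742·90.8)²) = √(113021.29554 + 25018.88774) = 371.538 km
  B: √((-0.044·111.32)² + (3.461·90.8)²) = √(23.99119 + 98758.59338) = 314.297 km
  C: √((-2.772·111.32)² + (1.859·90.8)²) = √(95221.02393 + 28492.49473) = 351.729 km
  D: √((-1.896·111.32)² + (0.788·90.8)²) = √(44547.47177 + 5119.45974) = 222.861 km
  → nearest: D (222.861 km)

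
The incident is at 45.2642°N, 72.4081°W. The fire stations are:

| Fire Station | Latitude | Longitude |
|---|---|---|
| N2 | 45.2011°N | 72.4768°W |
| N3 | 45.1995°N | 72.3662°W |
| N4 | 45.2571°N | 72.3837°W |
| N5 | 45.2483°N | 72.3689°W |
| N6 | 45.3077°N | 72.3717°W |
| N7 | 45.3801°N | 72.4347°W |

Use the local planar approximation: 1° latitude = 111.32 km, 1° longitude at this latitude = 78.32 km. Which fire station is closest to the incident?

N4

Distances from 45.2642°N, 72.4081°W:
N2: √((-0.0631·111.32)² + (-0.0687·78.32)²) = √(49.340678 + 28.950684) = 8.8482 km
N3: √((-0.0647·111.32)² + (0.0419·78.32)²) = √(51.874623 + 10.768951) = 7.9148 km
N4: √((-0.0071·111.32)² + (0.0244·78.32)²) = √(0.624688 + 3.651952) = 2.0680 km
N5: √((-0.0159·111.32)² + (0.0392·78.32)²) = √(3.132858 + 9.425784) = 3.5438 km
N6: √((0.0435·111.32)² + (0.0364·78.32)²) = √(23.449031 + 8.127334) = 5.6193 km
N7: √((0.1159·111.32)² + (-0.0266·78.32)²) = √(166.461294 + 4.340189) = 13.0691 km
Minimum: N4 at 2.0680 km.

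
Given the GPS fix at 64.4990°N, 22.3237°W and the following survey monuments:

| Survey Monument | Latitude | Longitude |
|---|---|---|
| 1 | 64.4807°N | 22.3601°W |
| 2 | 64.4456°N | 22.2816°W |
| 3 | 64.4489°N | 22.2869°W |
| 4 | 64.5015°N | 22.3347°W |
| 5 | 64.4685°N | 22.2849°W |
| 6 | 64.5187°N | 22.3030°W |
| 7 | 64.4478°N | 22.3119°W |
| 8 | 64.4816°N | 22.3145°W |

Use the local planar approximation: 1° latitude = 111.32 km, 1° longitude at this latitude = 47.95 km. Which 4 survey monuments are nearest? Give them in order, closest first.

4, 8, 6, 1

Distances from 64.4990°N, 22.3237°W:
1: √((-0.0183·111.32)² + (-0.0364·47.95)²) = √(4.150005 + 3.046351) = 2.6826 km
2: √((-0.0534·111.32)² + (0.0421·47.95)²) = √(35.336938 + 4.075130) = 6.2779 km
3: √((-0.0501·111.32)² + (0.0368·47.95)²) = √(31.104401 + 3.113672) = 5.8496 km
4: √((0.0025·111.32)² + (-0.0110·47.95)²) = √(0.077451 + 0.278204) = 0.5964 km
5: √((-0.0305·111.32)² + (0.0388·47.95)²) = √(11.527790 + 3.461311) = 3.8716 km
6: √((0.0197·111.32)² + (0.0207·47.95)²) = √(4.809267 + 0.985185) = 2.4072 km
7: √((-0.0512·111.32)² + (0.0118·47.95)²) = √(32.485258 + 0.320141) = 5.7276 km
8: √((-0.0174·111.32)² + (0.0092·47.95)²) = √(3.751845 + 0.194604) = 1.9866 km
Sorted: 4 (0.5964 km) < 8 (1.9866 km) < 6 (2.4072 km) < 1 (2.6826 km) < 5 (3.8716 km) < 7 (5.7276 km) < …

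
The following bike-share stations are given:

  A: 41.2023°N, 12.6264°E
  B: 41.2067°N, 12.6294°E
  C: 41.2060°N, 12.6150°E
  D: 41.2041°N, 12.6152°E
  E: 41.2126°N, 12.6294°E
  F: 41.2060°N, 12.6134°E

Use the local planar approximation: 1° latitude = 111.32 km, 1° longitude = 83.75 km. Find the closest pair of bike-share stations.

Pairwise distances:
A–B: 0.5505 km
A–C: 1.0398 km
A–D: 0.9592 km
A–E: 1.1738 km
A–F: 1.1641 km
B–C: 1.2085 km
B–D: 1.2240 km
B–E: 0.6568 km
B–F: 1.3423 km
C–D: 0.2122 km
C–E: 1.4122 km
C–F: 0.1340 km
D–E: 1.5198 km
D–F: 0.2597 km
E–F: 1.5282 km
Closest pair: C–F at 0.1340 km.

C and F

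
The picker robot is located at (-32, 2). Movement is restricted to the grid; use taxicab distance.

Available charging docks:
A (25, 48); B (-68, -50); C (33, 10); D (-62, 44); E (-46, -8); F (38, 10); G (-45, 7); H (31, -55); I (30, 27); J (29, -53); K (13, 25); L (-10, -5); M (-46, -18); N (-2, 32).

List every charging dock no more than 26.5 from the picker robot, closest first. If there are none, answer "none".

G, E

Distances from (-32, 2):
A: |57| + |46| = 57 + 46 = 103
B: |-36| + |-52| = 36 + 52 = 88
C: |65| + |8| = 65 + 8 = 73
D: |-30| + |42| = 30 + 42 = 72
E: |-14| + |-10| = 14 + 10 = 24
F: |70| + |8| = 70 + 8 = 78
G: |-13| + |5| = 13 + 5 = 18
H: |63| + |-57| = 63 + 57 = 120
I: |62| + |25| = 62 + 25 = 87
J: |61| + |-55| = 61 + 55 = 116
K: |45| + |23| = 45 + 23 = 68
L: |22| + |-7| = 22 + 7 = 29
M: |-14| + |-20| = 14 + 20 = 34
N: |30| + |30| = 30 + 30 = 60
Threshold 26.5: G (18), E (24) are within range.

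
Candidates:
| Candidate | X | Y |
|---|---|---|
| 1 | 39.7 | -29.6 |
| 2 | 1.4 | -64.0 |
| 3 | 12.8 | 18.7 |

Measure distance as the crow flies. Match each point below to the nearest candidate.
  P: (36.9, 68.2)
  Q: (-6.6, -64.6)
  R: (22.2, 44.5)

P→3; Q→2; R→3

P at (36.9, 68.2):
  1: √((2.8)² + (-97.8)²) = √(7.840 + 9564.840) = 97.8
  2: √((-35.5)² + (-132.2)²) = √(1260.250 + 17476.840) = 136.9
  3: √((-24.1)² + (-49.5)²) = √(580.810 + 2450.250) = 55.1
  → nearest: 3 (55.1)
Q at (-6.6, -64.6):
  1: √((46.3)² + (35.0)²) = √(2143.690 + 1225.000) = 58.0
  2: √((8.0)² + (0.6)²) = √(64.000 + 0.360) = 8.0
  3: √((19.4)² + (83.3)²) = √(376.360 + 6938.890) = 85.5
  → nearest: 2 (8.0)
R at (22.2, 44.5):
  1: √((17.5)² + (-74.1)²) = √(306.250 + 5490.810) = 76.1
  2: √((-20.8)² + (-108.5)²) = √(432.640 + 11772.250) = 110.5
  3: √((-9.4)² + (-25.8)²) = √(88.360 + 665.640) = 27.5
  → nearest: 3 (27.5)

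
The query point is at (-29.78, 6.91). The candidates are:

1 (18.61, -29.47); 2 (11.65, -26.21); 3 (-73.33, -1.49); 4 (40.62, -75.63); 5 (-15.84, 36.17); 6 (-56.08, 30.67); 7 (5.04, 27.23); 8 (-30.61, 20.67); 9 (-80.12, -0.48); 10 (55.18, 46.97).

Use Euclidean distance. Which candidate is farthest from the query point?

4

Distances from (-29.78, 6.91):
1: 60.54
2: 53.04
3: 44.35
4: 108.49
5: 32.41
6: 35.44
7: 40.32
8: 13.79
9: 50.88
10: 93.93
Maximum: 4 at 108.49.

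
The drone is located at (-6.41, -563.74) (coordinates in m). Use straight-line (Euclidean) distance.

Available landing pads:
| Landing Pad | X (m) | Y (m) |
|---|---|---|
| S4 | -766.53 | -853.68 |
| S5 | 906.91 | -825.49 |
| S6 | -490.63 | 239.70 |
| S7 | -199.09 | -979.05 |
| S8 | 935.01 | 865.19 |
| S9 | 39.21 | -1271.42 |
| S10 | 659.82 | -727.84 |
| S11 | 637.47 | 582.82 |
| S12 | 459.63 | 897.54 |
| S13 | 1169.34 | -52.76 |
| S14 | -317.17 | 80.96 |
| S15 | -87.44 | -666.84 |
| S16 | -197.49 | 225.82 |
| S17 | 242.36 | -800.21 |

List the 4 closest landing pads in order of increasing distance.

S15, S17, S7, S10

Distances from (-6.41, -563.74):
S4: √((-760.12)² + (-289.94)²) = √(577782.4144 + 84065.2036) = 813.54 m
S5: √((913.32)² + (-261.75)²) = √(834153.4224 + 68513.0625) = 950.09 m
S6: √((-484.22)² + (803.44)²) = √(234469.0084 + 645515.8336) = 938.08 m
S7: √((-192.68)² + (-415.31)²) = √(37125.5824 + 172482.3961) = 457.83 m
S8: √((941.42)² + (1428.93)²) = √(886271.6164 + 2041840.9449) = 1711.17 m
S9: √((45.62)² + (-707.68)²) = √(2081.1844 + 500810.9824) = 709.15 m
S10: √((666.23)² + (-164.10)²) = √(443862.4129 + 26928.8100) = 686.14 m
S11: √((643.88)² + (1146.56)²) = √(414581.4544 + 1314599.8336) = 1314.98 m
S12: √((466.04)² + (1461.28)²) = √(217193.2816 + 2135339.2384) = 1533.80 m
S13: √((1175.75)² + (510.98)²) = √(1382388.0625 + 261100.5604) = 1281.99 m
S14: √((-310.76)² + (644.70)²) = √(96571.7776 + 415638.0900) = 715.69 m
S15: √((-81.03)² + (-103.10)²) = √(6565.8609 + 10629.6100) = 131.13 m
S16: √((-191.08)² + (789.56)²) = √(36511.5664 + 623404.9936) = 812.35 m
S17: √((248.77)² + (-236.47)²) = √(61886.5129 + 55918.0609) = 343.23 m
Sorted: S15 (131.13 m) < S17 (343.23 m) < S7 (457.83 m) < S10 (686.14 m) < S9 (709.15 m) < S14 (715.69 m) < …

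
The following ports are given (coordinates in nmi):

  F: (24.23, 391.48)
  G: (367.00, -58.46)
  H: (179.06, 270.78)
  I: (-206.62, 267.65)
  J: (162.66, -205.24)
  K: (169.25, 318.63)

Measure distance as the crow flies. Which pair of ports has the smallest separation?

Pairwise distances:
F–G: 565.63 nmi
F–H: 196.32 nmi
F–I: 261.96 nmi
F–J: 612.57 nmi
F–K: 162.29 nmi
G–H: 379.10 nmi
G–I: 659.84 nmi
G–J: 251.59 nmi
G–K: 425.80 nmi
H–I: 385.69 nmi
H–J: 476.30 nmi
H–K: 48.85 nmi
I–J: 599.99 nmi
I–K: 379.31 nmi
J–K: 523.91 nmi
Closest pair: H–K at 48.85 nmi.

H and K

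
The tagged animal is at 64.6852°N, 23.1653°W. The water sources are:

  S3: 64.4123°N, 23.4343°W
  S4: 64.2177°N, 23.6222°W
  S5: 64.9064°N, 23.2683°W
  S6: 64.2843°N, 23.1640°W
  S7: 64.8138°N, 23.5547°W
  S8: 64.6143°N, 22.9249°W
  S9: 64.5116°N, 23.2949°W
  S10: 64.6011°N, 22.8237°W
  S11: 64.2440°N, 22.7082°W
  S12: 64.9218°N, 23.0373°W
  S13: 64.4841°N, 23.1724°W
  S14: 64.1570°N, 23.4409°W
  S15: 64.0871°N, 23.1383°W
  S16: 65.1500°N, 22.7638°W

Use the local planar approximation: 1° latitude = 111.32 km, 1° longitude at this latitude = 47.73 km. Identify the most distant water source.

S15

Distances from 64.6852°N, 23.1653°W:
S3: √((-0.2729·111.32)² + (-0.2690·47.73)²) = √(922.897494 + 164.849422) = 32.9810 km
S4: √((-0.4675·111.32)² + (-0.4569·47.73)²) = √(2708.380172 + 475.581755) = 56.4266 km
S5: √((0.2212·111.32)² + (-0.1030·47.73)²) = √(606.340588 + 24.168924) = 25.1099 km
S6: √((-0.4009·111.32)² + (0.0013·47.73)²) = √(1991.675164 + 0.003850) = 44.6282 km
S7: √((0.1286·111.32)² + (-0.3894·47.73)²) = √(204.940755 + 345.441701) = 23.4602 km
S8: √((-0.0709·111.32)² + (0.2404·47.73)²) = √(62.292945 + 131.659377) = 13.9267 km
S9: √((-0.1736·111.32)² + (-0.1296·47.73)²) = √(373.461500 + 38.264221) = 20.2910 km
S10: √((-0.0841·111.32)² + (0.3416·47.73)²) = √(87.647269 + 265.838938) = 18.8012 km
S11: √((-0.4412·111.32)² + (0.4571·47.73)²) = √(2412.222716 + 475.998201) = 53.7422 km
S12: √((0.2366·111.32)² + (0.1280·47.73)²) = √(693.706679 + 37.325257) = 27.0376 km
S13: √((-0.2011·111.32)² + (-0.0071·47.73)²) = √(501.153233 + 0.114842) = 22.3890 km
S14: √((-0.5282·111.32)² + (-0.2756·47.73)²) = √(3457.348743 + 173.037924) = 60.2527 km
S15: √((-0.5981·111.32)² + (0.0270·47.73)²) = √(4432.961915 + 1.660773) = 66.5930 km
S16: √((0.4648·111.32)² + (0.4015·47.73)²) = √(2677.186548 + 367.243373) = 55.1764 km
Maximum: S15 at 66.5930 km.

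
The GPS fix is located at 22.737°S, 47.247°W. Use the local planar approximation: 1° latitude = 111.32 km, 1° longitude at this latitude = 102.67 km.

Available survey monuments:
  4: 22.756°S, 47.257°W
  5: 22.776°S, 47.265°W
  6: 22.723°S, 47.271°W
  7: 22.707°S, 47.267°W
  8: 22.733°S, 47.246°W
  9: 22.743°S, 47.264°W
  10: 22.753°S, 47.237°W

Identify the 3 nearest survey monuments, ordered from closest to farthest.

8, 9, 10

Distances from 22.737°S, 47.247°W:
4: √((-0.019·111.32)² + (-0.010·102.67)²) = √(4.47356 + 1.05411) = 2.351 km
5: √((-0.039·111.32)² + (-0.018·102.67)²) = √(18.84845 + 3.41533) = 4.718 km
6: √((0.014·111.32)² + (-0.024·102.67)²) = √(2.42886 + 6.07169) = 2.916 km
7: √((0.030·111.32)² + (-0.020·102.67)²) = √(11.15293 + 4.21645) = 3.920 km
8: √((0.004·111.32)² + (0.001·102.67)²) = √(0.19827 + 0.01054) = 0.457 km
9: √((-0.006·111.32)² + (-0.017·102.67)²) = √(0.44612 + 3.04639) = 1.869 km
10: √((-0.016·111.32)² + (0.010·102.67)²) = √(3.17239 + 1.05411) = 2.056 km
Sorted: 8 (0.457 km) < 9 (1.869 km) < 10 (2.056 km) < 4 (2.351 km) < 6 (2.916 km) < …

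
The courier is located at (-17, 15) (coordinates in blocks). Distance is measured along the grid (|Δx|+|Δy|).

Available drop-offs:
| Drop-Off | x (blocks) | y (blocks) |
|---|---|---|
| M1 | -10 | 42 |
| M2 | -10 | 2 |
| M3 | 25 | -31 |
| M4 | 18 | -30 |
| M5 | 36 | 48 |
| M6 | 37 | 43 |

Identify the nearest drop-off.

Distances from (-17, 15):
M1: |7| + |27| = 7 + 27 = 34 blocks
M2: |7| + |-13| = 7 + 13 = 20 blocks
M3: |42| + |-46| = 42 + 46 = 88 blocks
M4: |35| + |-45| = 35 + 45 = 80 blocks
M5: |53| + |33| = 53 + 33 = 86 blocks
M6: |54| + |28| = 54 + 28 = 82 blocks
Minimum: M2 at 20 blocks.

M2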